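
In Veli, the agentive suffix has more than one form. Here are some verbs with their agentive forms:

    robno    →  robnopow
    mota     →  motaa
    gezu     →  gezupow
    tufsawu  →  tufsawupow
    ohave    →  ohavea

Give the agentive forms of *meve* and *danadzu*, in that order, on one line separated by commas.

The alternation tracks the last vowel of the stem — -pow when the last vowel of the stem is a rounded vowel (*robno*, *gezu*, *tufsawu*); -a when the last vowel of the stem is an unrounded vowel (*mota*, *ohave*).
The last vowel of *meve* is /e/, which is an unrounded vowel, so the suffix is -a, giving *mevea*.
*danadzu*: last vowel = /u/, a rounded vowel → -pow → *danadzupow*.

mevea, danadzupow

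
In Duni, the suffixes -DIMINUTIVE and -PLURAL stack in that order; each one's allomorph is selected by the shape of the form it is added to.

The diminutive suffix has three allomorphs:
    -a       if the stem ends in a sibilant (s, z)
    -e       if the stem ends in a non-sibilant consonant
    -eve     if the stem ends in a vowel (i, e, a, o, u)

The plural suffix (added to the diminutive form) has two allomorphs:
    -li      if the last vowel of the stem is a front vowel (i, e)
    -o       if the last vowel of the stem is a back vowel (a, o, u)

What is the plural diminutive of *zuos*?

*zuos* — final sound /s/ (a sibilant) → -a → *zuosa*.
The diminutive form *zuosa*: last vowel = /a/, a back vowel → -o → *zuosao*.

zuosao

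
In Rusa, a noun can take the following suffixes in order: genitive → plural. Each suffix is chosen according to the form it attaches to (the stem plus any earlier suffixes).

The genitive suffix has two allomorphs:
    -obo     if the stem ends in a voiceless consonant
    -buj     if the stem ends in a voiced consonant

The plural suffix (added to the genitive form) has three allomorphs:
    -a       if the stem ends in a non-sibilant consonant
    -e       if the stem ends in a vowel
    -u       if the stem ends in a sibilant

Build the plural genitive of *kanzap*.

kanzapoboe

*kanzap*: final consonant = /p/, voiceless → -obo → *kanzapobo*.
Since the final sound of the genitive form *kanzapobo* is /o/ (a vowel), it takes -e, giving *kanzapoboe*.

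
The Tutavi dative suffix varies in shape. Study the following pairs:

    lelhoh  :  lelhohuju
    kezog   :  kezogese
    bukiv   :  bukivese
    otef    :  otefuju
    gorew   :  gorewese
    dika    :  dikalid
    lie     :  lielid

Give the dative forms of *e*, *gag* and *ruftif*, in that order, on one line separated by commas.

elid, gagese, ruftifuju

Looking at the final sound of each stem: -uju when the stem ends in a voiceless consonant (*lelhoh*, *otef*); -ese when the stem ends in a voiced consonant (*kezog*, *bukiv*, *gorew*); -lid when the stem ends in a vowel (*dika*, *lie*).
*e*: final sound = /e/, a vowel → -lid → *elid*.
The final sound of *gag* is /g/, which is a voiced consonant, so the suffix is -ese, giving *gagese*.
Since the final sound of *ruftif* is /f/ (a voiceless consonant), it takes -uju, giving *ruftifuju*.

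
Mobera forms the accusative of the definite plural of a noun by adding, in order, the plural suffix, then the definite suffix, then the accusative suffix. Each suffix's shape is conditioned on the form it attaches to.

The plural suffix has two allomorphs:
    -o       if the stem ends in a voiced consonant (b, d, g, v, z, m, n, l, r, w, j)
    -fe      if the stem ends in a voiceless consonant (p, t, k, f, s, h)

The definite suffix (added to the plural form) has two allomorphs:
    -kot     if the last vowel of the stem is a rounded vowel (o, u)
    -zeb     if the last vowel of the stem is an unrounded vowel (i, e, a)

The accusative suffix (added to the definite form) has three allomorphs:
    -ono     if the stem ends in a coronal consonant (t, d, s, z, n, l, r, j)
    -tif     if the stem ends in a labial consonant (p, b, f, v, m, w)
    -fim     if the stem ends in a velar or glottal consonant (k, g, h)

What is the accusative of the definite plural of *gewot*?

*gewot*: final consonant = /t/, voiceless → -fe → *gewotfe*.
The last vowel of the plural form *gewotfe* is /e/, which is an unrounded vowel, so the definite suffix is -zeb, giving *gewotfezeb*.
Since the final consonant of the definite form *gewotfezeb* is /b/ (labial), it takes -tif, giving *gewotfezebtif*.

gewotfezebtif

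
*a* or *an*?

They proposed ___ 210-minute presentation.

The indefinite article is chosen by the initial *sound* of the following word, not its spelling.
The number *210* is spoken "two hundred …", beginning with /tuː/ — a consonant sound.
So the article is *a*: They proposed a 210-minute presentation.

a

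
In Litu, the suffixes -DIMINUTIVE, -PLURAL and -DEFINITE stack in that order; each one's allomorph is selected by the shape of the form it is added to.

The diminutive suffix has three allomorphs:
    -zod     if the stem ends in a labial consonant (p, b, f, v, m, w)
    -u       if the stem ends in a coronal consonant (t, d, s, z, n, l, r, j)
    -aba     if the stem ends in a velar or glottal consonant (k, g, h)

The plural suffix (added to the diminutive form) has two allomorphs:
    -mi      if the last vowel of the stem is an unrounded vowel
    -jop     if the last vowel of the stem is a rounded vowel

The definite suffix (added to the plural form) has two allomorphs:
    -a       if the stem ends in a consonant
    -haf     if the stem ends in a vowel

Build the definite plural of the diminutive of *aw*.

Since the final consonant of *aw* is /w/ (labial), it takes -zod, giving *awzod*.
The last vowel of the diminutive form *awzod* is /o/, which is a rounded vowel, so the plural suffix is -jop, giving *awzodjop*.
The plural form *awzodjop*: final sound = /p/, a consonant → -a → *awzodjopa*.

awzodjopa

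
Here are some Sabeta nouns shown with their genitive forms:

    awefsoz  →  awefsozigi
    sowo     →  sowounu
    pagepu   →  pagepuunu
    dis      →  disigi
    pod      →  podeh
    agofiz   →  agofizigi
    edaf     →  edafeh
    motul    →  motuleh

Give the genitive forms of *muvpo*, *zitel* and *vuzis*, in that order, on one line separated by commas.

muvpounu, ziteleh, vuzisigi

The suffix is conditioned by the final sound: -igi when the stem ends in a sibilant (*awefsoz*, *dis*, *agofiz*); -eh when the stem ends in a non-sibilant consonant (*pod*, *edaf*, *motul*); -unu when the stem ends in a vowel (*sowo*, *pagepu*).
Since the final sound of *muvpo* is /o/ (a vowel), it takes -unu, giving *muvpounu*.
The final sound of *zitel* is /l/, which is a non-sibilant consonant, so the suffix is -eh, giving *ziteleh*.
The final sound of *vuzis* is /s/, which is a sibilant, so the suffix is -igi, giving *vuzisigi*.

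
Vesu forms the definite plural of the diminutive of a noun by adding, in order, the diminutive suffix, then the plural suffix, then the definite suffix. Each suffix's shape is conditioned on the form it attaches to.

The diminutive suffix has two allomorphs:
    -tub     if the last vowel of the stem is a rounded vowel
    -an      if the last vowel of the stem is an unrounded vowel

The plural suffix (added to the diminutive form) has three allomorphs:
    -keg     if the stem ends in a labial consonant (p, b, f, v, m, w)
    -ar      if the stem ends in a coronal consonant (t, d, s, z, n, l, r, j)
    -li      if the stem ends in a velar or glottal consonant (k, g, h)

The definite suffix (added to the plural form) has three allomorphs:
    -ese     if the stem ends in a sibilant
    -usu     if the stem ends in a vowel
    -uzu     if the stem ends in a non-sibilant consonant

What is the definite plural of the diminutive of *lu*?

*lu* — last vowel /u/ (a rounded vowel) → -tub → *lutub*.
The diminutive form *lutub*: final consonant = /b/, labial → -keg → *lutubkeg*.
Since the final sound of the plural form *lutubkeg* is /g/ (a non-sibilant consonant), it takes -uzu, giving *lutubkeguzu*.

lutubkeguzu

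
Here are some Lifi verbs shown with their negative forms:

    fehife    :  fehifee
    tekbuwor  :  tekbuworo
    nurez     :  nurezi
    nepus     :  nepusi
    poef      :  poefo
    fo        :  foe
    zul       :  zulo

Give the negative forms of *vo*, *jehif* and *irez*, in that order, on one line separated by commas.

The pattern is sibilance of the final sound: -i when the stem ends in a sibilant (*nurez*, *nepus*); -o when the stem ends in a non-sibilant consonant (*tekbuwor*, *poef*, *zul*); -e when the stem ends in a vowel (*fehife*, *fo*).
The final sound of *vo* is /o/, which is a vowel, so the suffix is -e, giving *voe*.
Since the final sound of *jehif* is /f/ (a non-sibilant consonant), it takes -o, giving *jehifo*.
*irez* — final sound /z/ (a sibilant) → -i → *irezi*.

voe, jehifo, irezi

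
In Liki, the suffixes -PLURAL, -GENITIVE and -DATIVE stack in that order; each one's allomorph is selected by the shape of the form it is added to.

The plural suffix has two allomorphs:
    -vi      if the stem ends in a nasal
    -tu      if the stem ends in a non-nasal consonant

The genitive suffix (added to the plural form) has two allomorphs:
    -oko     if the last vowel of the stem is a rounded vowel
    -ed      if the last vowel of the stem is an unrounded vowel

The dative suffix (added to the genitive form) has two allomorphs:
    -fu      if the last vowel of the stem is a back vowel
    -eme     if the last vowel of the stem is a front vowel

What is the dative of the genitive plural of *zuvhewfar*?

Since the final consonant of *zuvhewfar* is /r/ (non-nasal), it takes -tu, giving *zuvhewfartu*.
Since the last vowel of the plural form *zuvhewfartu* is /u/ (a rounded vowel), it takes -oko, giving *zuvhewfartuoko*.
Since the last vowel of the genitive form *zuvhewfartuoko* is /o/ (a back vowel), it takes -fu, giving *zuvhewfartuokofu*.

zuvhewfartuokofu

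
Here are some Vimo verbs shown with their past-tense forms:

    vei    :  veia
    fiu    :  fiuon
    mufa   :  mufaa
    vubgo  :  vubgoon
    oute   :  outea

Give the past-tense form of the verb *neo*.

neoon

The alternation tracks the last vowel of the stem — -on when the last vowel of the stem is a rounded vowel (*fiu*, *vubgo*); -a when the last vowel of the stem is an unrounded vowel (*vei*, *mufa*, *oute*).
*neo*: last vowel = /o/, a rounded vowel → -on → *neoon*.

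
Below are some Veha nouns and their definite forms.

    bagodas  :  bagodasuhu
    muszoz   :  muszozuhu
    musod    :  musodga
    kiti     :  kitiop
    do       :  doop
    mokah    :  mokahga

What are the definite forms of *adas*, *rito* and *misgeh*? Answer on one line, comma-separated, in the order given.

adasuhu, ritoop, misgehga

The alternation tracks the final sound of the stem — -uhu when the stem ends in a sibilant (*bagodas*, *muszoz*); -ga when the stem ends in a non-sibilant consonant (*musod*, *mokah*); -op when the stem ends in a vowel (*kiti*, *do*).
Since the final sound of *adas* is /s/ (a sibilant), it takes -uhu, giving *adasuhu*.
Since the final sound of *rito* is /o/ (a vowel), it takes -op, giving *ritoop*.
Since the final sound of *misgeh* is /h/ (a non-sibilant consonant), it takes -ga, giving *misgehga*.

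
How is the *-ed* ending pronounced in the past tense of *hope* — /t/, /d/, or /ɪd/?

/t/

The stem *hope* ends in a voiceless consonant other than /t/.
The -ed suffix is realized as /ɪd/ after /t, d/; as /t/ after other voiceless consonants; and as /d/ after other voiced sounds.
So -ed on *hope* is pronounced /t/.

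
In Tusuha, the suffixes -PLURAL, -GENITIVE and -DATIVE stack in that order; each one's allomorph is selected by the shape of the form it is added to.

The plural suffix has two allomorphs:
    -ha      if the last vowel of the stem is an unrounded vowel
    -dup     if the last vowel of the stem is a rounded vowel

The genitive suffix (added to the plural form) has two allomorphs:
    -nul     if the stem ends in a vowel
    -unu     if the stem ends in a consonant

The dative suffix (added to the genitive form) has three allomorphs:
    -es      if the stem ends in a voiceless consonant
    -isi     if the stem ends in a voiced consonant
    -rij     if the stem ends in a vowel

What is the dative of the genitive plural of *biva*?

*biva* — last vowel /a/ (an unrounded vowel) → -ha → *bivaha*.
The plural form *bivaha* — final sound /a/ (a vowel) → -nul → *bivahanul*.
The genitive form *bivahanul*: final sound = /l/, a voiced consonant → -isi → *bivahanulisi*.

bivahanulisi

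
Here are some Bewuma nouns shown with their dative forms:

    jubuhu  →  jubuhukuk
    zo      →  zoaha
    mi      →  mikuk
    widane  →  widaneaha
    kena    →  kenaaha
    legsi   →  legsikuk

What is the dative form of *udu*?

The pattern is height harmony: -kuk when the last vowel of the stem is a high vowel (*jubuhu*, *mi*, *legsi*); -aha when the last vowel of the stem is a non-high vowel (*zo*, *widane*, *kena*).
*udu*: last vowel = /u/, a high vowel → -kuk → *udukuk*.

udukuk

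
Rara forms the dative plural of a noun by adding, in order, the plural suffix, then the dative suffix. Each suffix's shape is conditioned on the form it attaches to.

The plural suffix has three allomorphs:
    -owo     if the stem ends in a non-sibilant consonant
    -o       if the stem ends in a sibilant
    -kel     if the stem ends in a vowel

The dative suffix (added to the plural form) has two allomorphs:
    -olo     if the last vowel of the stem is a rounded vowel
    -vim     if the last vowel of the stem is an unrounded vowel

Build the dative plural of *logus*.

logusoolo

*logus*: final sound = /s/, a sibilant → -o → *loguso*.
The last vowel of the plural form *loguso* is /o/, which is a rounded vowel, so the dative suffix is -olo, giving *logusoolo*.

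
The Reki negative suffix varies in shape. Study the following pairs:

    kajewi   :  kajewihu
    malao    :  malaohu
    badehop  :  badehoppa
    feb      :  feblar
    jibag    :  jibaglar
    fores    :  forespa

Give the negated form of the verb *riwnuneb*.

riwnuneblar

The pattern is voicing of the final sound: -pa when the stem ends in a voiceless consonant (*badehop*, *fores*); -lar when the stem ends in a voiced consonant (*feb*, *jibag*); -hu when the stem ends in a vowel (*kajewi*, *malao*).
The final sound of *riwnuneb* is /b/, which is a voiced consonant, so the suffix is -lar, giving *riwnuneblar*.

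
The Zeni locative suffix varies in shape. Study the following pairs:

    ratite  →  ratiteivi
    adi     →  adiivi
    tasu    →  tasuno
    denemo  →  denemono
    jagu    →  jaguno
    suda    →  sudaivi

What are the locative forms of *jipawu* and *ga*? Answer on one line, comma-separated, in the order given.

The alternation tracks the last vowel of the stem — -no when the last vowel of the stem is a rounded vowel (*tasu*, *denemo*, *jagu*); -ivi when the last vowel of the stem is an unrounded vowel (*ratite*, *adi*, *suda*).
*jipawu*: last vowel = /u/, a rounded vowel → -no → *jipawuno*.
Since the last vowel of *ga* is /a/ (an unrounded vowel), it takes -ivi, giving *gaivi*.

jipawuno, gaivi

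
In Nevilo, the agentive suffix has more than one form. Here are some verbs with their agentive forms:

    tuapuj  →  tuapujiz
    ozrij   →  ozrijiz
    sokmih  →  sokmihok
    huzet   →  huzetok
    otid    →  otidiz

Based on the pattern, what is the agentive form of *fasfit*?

The alternation tracks the final consonant of the stem — -ok when the stem ends in a voiceless consonant (*sokmih*, *huzet*); -iz when the stem ends in a voiced consonant (*tuapuj*, *ozrij*, *otid*).
Since the final consonant of *fasfit* is /t/ (voiceless), it takes -ok, giving *fasfitok*.

fasfitok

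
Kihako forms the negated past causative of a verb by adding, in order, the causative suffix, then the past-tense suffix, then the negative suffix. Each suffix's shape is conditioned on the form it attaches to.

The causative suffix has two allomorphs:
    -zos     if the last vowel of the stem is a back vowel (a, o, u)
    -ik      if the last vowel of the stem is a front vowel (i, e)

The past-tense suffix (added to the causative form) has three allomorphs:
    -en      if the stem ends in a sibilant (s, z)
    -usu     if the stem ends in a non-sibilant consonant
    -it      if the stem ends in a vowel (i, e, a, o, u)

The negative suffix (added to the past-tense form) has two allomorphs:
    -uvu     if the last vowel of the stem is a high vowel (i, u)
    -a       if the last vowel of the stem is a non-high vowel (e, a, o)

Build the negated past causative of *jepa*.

jepazosena

The last vowel of *jepa* is /a/, which is a back vowel, so the causative suffix is -zos, giving *jepazos*.
The causative form *jepazos* — final sound /s/ (a sibilant) → -en → *jepazosen*.
Since the last vowel of the past-tense form *jepazosen* is /e/ (a non-high vowel), it takes -a, giving *jepazosena*.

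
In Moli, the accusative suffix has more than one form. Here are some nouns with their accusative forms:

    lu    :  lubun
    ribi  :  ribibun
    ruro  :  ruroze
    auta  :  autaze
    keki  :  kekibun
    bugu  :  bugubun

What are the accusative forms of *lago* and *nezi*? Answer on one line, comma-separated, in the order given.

lagoze, nezibun

The pattern is height harmony: -bun when the last vowel of the stem is a high vowel (*lu*, *ribi*, *keki*, *bugu*); -ze when the last vowel of the stem is a non-high vowel (*ruro*, *auta*).
*lago*: last vowel = /o/, a non-high vowel → -ze → *lagoze*.
*nezi* — last vowel /i/ (a high vowel) → -bun → *nezibun*.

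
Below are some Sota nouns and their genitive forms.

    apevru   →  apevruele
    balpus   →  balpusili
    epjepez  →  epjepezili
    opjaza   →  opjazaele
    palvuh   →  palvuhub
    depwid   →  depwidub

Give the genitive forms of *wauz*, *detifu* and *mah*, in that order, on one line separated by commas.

The alternation tracks the final sound of the stem — -ili when the stem ends in a sibilant (*balpus*, *epjepez*); -ub when the stem ends in a non-sibilant consonant (*palvuh*, *depwid*); -ele when the stem ends in a vowel (*apevru*, *opjaza*).
*wauz* — final sound /z/ (a sibilant) → -ili → *wauzili*.
*detifu* — final sound /u/ (a vowel) → -ele → *detifuele*.
*mah*: final sound = /h/, a non-sibilant consonant → -ub → *mahub*.

wauzili, detifuele, mahub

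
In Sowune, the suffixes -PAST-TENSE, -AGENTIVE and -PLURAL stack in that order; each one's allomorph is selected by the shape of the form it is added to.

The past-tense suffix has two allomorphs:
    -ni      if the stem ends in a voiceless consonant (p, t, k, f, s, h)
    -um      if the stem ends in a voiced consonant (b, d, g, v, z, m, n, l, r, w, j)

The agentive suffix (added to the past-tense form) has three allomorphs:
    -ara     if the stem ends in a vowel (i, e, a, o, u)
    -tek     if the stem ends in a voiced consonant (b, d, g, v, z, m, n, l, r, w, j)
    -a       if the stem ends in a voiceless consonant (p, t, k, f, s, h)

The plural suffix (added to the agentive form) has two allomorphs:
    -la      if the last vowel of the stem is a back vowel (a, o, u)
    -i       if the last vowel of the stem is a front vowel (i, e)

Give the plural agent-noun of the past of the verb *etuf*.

etufniarala

The final consonant of *etuf* is /f/, which is voiceless, so the past-tense suffix is -ni, giving *etufni*.
The past-tense form *etufni* — final sound /i/ (a vowel) → -ara → *etufniara*.
Since the last vowel of the agentive form *etufniara* is /a/ (a back vowel), it takes -la, giving *etufniarala*.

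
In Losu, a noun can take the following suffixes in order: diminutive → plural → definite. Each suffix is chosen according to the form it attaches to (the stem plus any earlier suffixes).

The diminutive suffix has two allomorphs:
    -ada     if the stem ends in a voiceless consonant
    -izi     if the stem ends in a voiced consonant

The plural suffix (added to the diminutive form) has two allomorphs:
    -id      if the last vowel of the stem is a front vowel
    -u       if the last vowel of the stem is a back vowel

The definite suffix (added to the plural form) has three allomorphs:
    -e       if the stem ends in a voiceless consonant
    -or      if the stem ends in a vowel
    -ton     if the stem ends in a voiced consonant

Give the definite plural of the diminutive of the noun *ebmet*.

Since the final consonant of *ebmet* is /t/ (voiceless), it takes -ada, giving *ebmetada*.
The last vowel of the diminutive form *ebmetada* is /a/, which is a back vowel, so the plural suffix is -u, giving *ebmetadau*.
Since the final sound of the plural form *ebmetadau* is /u/ (a vowel), it takes -or, giving *ebmetadauor*.

ebmetadauor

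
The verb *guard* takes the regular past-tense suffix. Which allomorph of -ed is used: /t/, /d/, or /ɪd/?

/ɪd/

The stem *guard* ends in /t/ or /d/.
The -ed suffix is realized as /ɪd/ after /t, d/; as /t/ after other voiceless consonants; and as /d/ after other voiced sounds.
So -ed on *guard* is pronounced /ɪd/.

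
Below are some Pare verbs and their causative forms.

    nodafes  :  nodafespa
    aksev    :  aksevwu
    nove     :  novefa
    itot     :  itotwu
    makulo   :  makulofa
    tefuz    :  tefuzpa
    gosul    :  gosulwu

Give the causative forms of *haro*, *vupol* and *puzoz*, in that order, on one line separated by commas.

The suffix is conditioned by the final sound: -pa when the stem ends in a sibilant (*nodafes*, *tefuz*); -wu when the stem ends in a non-sibilant consonant (*aksev*, *itot*, *gosul*); -fa when the stem ends in a vowel (*nove*, *makulo*).
The final sound of *haro* is /o/, which is a vowel, so the suffix is -fa, giving *harofa*.
*vupol* — final sound /l/ (a non-sibilant consonant) → -wu → *vupolwu*.
*puzoz*: final sound = /z/, a sibilant → -pa → *puzozpa*.

harofa, vupolwu, puzozpa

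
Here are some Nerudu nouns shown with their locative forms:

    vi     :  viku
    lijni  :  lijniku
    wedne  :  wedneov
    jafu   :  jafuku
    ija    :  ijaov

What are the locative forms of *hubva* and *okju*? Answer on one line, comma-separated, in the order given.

hubvaov, okjuku

The suffix is conditioned by the last vowel: -ku when the last vowel of the stem is a high vowel (*vi*, *lijni*, *jafu*); -ov when the last vowel of the stem is a non-high vowel (*wedne*, *ija*).
Since the last vowel of *hubva* is /a/ (a non-high vowel), it takes -ov, giving *hubvaov*.
*okju*: last vowel = /u/, a high vowel → -ku → *okjuku*.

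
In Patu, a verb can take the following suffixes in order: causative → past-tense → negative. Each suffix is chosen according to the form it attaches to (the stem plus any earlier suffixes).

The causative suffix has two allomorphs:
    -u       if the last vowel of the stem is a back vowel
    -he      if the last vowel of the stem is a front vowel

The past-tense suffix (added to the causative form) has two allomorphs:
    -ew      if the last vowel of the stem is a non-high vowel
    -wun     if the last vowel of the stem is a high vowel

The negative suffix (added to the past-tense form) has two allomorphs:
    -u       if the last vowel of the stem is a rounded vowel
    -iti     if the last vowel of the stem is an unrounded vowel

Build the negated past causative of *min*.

minheewiti

*min*: last vowel = /i/, a front vowel → -he → *minhe*.
Since the last vowel of the causative form *minhe* is /e/ (a non-high vowel), it takes -ew, giving *minheew*.
The past-tense form *minheew*: last vowel = /e/, an unrounded vowel → -iti → *minheewiti*.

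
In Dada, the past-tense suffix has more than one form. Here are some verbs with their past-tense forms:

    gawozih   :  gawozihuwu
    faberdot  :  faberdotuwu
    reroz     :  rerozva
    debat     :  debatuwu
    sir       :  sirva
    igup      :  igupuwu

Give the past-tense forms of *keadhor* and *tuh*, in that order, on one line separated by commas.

keadhorva, tuhuwu

Looking at the final consonant of each stem: -uwu when the stem ends in a voiceless consonant (*gawozih*, *faberdot*, *debat*, *igup*); -va when the stem ends in a voiced consonant (*reroz*, *sir*).
Since the final consonant of *keadhor* is /r/ (voiced), it takes -va, giving *keadhorva*.
The final consonant of *tuh* is /h/, which is voiceless, so the suffix is -uwu, giving *tuhuwu*.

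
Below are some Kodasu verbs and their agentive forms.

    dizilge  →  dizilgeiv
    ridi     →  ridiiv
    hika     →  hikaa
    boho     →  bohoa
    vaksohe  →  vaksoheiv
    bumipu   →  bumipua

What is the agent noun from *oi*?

Looking at the last vowel of each stem: -iv when the last vowel of the stem is a front vowel (*dizilge*, *ridi*, *vaksohe*); -a when the last vowel of the stem is a back vowel (*hika*, *boho*, *bumipu*).
*oi*: last vowel = /i/, a front vowel → -iv → *oiiv*.

oiiv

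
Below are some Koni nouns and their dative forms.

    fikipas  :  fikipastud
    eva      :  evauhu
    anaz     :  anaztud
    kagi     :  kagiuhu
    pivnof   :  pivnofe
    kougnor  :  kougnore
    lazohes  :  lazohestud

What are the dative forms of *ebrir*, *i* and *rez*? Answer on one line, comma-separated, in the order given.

ebrire, iuhu, reztud

The pattern is sibilance of the final sound: -tud when the stem ends in a sibilant (*fikipas*, *anaz*, *lazohes*); -e when the stem ends in a non-sibilant consonant (*pivnof*, *kougnor*); -uhu when the stem ends in a vowel (*eva*, *kagi*).
Since the final sound of *ebrir* is /r/ (a non-sibilant consonant), it takes -e, giving *ebrire*.
The final sound of *i* is /i/, which is a vowel, so the suffix is -uhu, giving *iuhu*.
Since the final sound of *rez* is /z/ (a sibilant), it takes -tud, giving *reztud*.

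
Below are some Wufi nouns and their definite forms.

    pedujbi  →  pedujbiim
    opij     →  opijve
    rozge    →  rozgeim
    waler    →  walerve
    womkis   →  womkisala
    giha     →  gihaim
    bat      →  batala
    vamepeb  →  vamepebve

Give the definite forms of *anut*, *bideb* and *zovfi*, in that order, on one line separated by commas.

anutala, bidebve, zovfiim

Looking at the final sound of each stem: -ala when the stem ends in a voiceless consonant (*womkis*, *bat*); -ve when the stem ends in a voiced consonant (*opij*, *waler*, *vamepeb*); -im when the stem ends in a vowel (*pedujbi*, *rozge*, *giha*).
*anut* — final sound /t/ (a voiceless consonant) → -ala → *anutala*.
The final sound of *bideb* is /b/, which is a voiced consonant, so the suffix is -ve, giving *bidebve*.
The final sound of *zovfi* is /i/, which is a vowel, so the suffix is -im, giving *zovfiim*.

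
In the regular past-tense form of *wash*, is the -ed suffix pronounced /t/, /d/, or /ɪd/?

The stem *wash* ends in a voiceless consonant other than /t/.
The -ed suffix is realized as /ɪd/ after /t, d/; as /t/ after other voiceless consonants; and as /d/ after other voiced sounds.
So -ed on *wash* is pronounced /t/.

/t/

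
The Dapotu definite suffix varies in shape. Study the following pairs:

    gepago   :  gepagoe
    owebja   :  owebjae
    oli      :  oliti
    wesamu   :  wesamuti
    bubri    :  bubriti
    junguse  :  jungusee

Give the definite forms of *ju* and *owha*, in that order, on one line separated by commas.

juti, owhae

The suffix is conditioned by the last vowel: -ti when the last vowel of the stem is a high vowel (*oli*, *wesamu*, *bubri*); -e when the last vowel of the stem is a non-high vowel (*gepago*, *owebja*, *junguse*).
*ju* — last vowel /u/ (a high vowel) → -ti → *juti*.
*owha*: last vowel = /a/, a non-high vowel → -e → *owhae*.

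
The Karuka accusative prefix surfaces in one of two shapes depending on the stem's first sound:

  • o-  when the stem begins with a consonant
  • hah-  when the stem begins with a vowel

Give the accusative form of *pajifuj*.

The first sound of *pajifuj* is /p/, which is a consonant, so the prefix is o-, giving *opajifuj*.

opajifuj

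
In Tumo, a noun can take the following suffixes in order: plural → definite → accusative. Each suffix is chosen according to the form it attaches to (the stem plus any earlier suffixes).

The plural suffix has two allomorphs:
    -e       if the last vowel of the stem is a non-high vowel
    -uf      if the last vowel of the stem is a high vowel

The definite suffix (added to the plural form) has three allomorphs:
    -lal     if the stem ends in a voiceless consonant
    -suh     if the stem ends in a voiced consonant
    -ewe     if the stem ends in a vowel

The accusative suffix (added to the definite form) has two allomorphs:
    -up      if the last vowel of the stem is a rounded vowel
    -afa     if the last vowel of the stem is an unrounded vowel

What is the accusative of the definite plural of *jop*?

Since the last vowel of *jop* is /o/ (a non-high vowel), it takes -e, giving *jope*.
Since the final sound of the plural form *jope* is /e/ (a vowel), it takes -ewe, giving *jopeewe*.
The definite form *jopeewe*: last vowel = /e/, an unrounded vowel → -afa → *jopeeweafa*.

jopeeweafa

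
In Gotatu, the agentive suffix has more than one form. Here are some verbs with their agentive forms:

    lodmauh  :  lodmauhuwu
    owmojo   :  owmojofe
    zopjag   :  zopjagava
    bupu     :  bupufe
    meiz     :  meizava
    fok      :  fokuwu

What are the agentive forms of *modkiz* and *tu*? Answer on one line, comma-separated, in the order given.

modkizava, tufe

The pattern is voicing of the final sound: -uwu when the stem ends in a voiceless consonant (*lodmauh*, *fok*); -ava when the stem ends in a voiced consonant (*zopjag*, *meiz*); -fe when the stem ends in a vowel (*owmojo*, *bupu*).
*modkiz* — final sound /z/ (a voiced consonant) → -ava → *modkizava*.
Since the final sound of *tu* is /u/ (a vowel), it takes -fe, giving *tufe*.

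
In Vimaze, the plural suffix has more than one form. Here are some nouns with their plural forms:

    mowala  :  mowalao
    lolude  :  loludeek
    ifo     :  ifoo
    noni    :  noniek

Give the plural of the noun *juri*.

juriek

The suffix is conditioned by the last vowel: -ek when the last vowel of the stem is a front vowel (*lolude*, *noni*); -o when the last vowel of the stem is a back vowel (*mowala*, *ifo*).
Since the last vowel of *juri* is /i/ (a front vowel), it takes -ek, giving *juriek*.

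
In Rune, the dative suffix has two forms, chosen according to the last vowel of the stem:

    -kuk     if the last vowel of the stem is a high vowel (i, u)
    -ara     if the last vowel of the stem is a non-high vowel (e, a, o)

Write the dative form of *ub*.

ubkuk

*ub*: last vowel = /u/, a high vowel → -kuk → *ubkuk*.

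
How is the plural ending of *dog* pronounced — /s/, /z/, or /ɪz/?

The stem *dog* ends in a voiced non-sibilant sound.
The plural suffix surfaces as /ɪz/ after sibilants, /s/ after other voiceless consonants, and /z/ after other voiced sounds.
So the plural -s on *dog* is pronounced /z/.

/z/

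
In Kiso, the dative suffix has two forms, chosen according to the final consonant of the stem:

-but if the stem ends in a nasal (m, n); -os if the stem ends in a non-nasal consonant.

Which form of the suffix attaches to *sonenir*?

Since the final consonant of *sonenir* is /r/ (non-nasal), it takes -os.

-os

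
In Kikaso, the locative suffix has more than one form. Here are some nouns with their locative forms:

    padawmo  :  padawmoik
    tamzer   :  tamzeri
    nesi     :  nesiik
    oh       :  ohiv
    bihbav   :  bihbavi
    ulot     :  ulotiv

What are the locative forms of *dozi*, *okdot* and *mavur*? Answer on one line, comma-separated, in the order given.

The pattern is voicing of the final sound: -iv when the stem ends in a voiceless consonant (*oh*, *ulot*); -i when the stem ends in a voiced consonant (*tamzer*, *bihbav*); -ik when the stem ends in a vowel (*padawmo*, *nesi*).
The final sound of *dozi* is /i/, which is a vowel, so the suffix is -ik, giving *doziik*.
Since the final sound of *okdot* is /t/ (a voiceless consonant), it takes -iv, giving *okdotiv*.
The final sound of *mavur* is /r/, which is a voiced consonant, so the suffix is -i, giving *mavuri*.

doziik, okdotiv, mavuri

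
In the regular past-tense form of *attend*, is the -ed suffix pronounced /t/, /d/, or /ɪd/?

/ɪd/

The stem *attend* ends in /t/ or /d/.
The -ed suffix is realized as /ɪd/ after /t, d/; as /t/ after other voiceless consonants; and as /d/ after other voiced sounds.
So -ed on *attend* is pronounced /ɪd/.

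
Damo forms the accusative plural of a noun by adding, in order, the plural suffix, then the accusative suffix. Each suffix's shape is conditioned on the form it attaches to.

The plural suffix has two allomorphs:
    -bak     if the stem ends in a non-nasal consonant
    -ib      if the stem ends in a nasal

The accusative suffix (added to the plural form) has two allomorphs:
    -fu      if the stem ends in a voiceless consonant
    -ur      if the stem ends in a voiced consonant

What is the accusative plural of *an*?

anibur

*an* — final consonant /n/ (a nasal) → -ib → *anib*.
The plural form *anib* — final consonant /b/ (voiced) → -ur → *anibur*.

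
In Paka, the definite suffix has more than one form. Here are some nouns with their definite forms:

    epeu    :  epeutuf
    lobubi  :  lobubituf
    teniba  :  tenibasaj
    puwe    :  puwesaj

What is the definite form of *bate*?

Looking at the last vowel of each stem: -tuf when the last vowel of the stem is a high vowel (*epeu*, *lobubi*); -saj when the last vowel of the stem is a non-high vowel (*teniba*, *puwe*).
Since the last vowel of *bate* is /e/ (a non-high vowel), it takes -saj, giving *batesaj*.

batesaj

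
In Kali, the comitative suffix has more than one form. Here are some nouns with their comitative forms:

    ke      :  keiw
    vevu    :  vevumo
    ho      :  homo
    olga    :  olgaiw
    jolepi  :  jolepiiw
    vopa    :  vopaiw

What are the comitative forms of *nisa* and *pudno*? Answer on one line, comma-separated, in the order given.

nisaiw, pudnomo

The suffix is conditioned by the last vowel: -mo when the last vowel of the stem is a rounded vowel (*vevu*, *ho*); -iw when the last vowel of the stem is an unrounded vowel (*ke*, *olga*, *jolepi*, *vopa*).
Since the last vowel of *nisa* is /a/ (an unrounded vowel), it takes -iw, giving *nisaiw*.
Since the last vowel of *pudno* is /o/ (a rounded vowel), it takes -mo, giving *pudnomo*.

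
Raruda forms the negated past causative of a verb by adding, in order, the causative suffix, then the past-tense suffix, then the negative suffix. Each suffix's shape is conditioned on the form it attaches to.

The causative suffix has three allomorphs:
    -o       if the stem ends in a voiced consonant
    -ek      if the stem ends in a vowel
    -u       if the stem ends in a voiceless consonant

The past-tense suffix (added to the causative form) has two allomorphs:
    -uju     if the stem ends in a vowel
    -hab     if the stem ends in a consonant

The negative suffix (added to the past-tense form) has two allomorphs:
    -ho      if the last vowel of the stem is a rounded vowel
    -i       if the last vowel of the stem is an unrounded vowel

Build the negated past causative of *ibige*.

ibigeekhabi

*ibige*: final sound = /e/, a vowel → -ek → *ibigeek*.
The causative form *ibigeek*: final sound = /k/, a consonant → -hab → *ibigeekhab*.
Since the last vowel of the past-tense form *ibigeekhab* is /a/ (an unrounded vowel), it takes -i, giving *ibigeekhabi*.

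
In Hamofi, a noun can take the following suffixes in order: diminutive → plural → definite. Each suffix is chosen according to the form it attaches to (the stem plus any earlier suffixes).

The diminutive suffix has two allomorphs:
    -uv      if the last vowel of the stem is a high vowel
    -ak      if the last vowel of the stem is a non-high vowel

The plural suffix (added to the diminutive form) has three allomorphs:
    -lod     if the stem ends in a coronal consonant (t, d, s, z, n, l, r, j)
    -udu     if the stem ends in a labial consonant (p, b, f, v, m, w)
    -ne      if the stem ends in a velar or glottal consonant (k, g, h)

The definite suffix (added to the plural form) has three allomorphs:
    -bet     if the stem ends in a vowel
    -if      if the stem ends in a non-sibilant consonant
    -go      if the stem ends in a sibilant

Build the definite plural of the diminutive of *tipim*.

tipimuvudubet

*tipim*: last vowel = /i/, a high vowel → -uv → *tipimuv*.
The diminutive form *tipimuv* — final consonant /v/ (labial) → -udu → *tipimuvudu*.
The final sound of the plural form *tipimuvudu* is /u/, which is a vowel, so the definite suffix is -bet, giving *tipimuvudubet*.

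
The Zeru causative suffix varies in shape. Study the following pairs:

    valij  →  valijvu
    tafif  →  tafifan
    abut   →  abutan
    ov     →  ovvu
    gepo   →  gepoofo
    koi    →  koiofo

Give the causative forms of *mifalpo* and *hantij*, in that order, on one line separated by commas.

The alternation tracks the final sound of the stem — -an when the stem ends in a voiceless consonant (*tafif*, *abut*); -vu when the stem ends in a voiced consonant (*valij*, *ov*); -ofo when the stem ends in a vowel (*gepo*, *koi*).
*mifalpo* — final sound /o/ (a vowel) → -ofo → *mifalpoofo*.
*hantij* — final sound /j/ (a voiced consonant) → -vu → *hantijvu*.

mifalpoofo, hantijvu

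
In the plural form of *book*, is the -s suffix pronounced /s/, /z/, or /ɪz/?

The stem *book* ends in a voiceless non-sibilant consonant.
The plural suffix surfaces as /ɪz/ after sibilants, /s/ after other voiceless consonants, and /z/ after other voiced sounds.
So the plural -s on *book* is pronounced /s/.

/s/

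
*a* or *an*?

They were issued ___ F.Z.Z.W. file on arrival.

The indefinite article is chosen by the initial *sound* of the following word, not its spelling.
The initialism *F.Z.Z.W.* is read letter by letter; the first letter, F, is pronounced /ɛf/, which begins with a vowel sound.
So the article is *an*: They were issued an F.Z.Z.W. file on arrival.

an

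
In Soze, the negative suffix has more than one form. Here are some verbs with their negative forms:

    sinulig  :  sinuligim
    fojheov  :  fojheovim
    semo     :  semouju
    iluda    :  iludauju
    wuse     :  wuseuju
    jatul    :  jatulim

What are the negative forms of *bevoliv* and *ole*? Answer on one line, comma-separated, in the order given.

The suffix is conditioned by the final sound: -im when the stem ends in a consonant (*sinulig*, *fojheov*, *jatul*); -uju when the stem ends in a vowel (*semo*, *iluda*, *wuse*).
*bevoliv*: final sound = /v/, a consonant → -im → *bevolivim*.
*ole*: final sound = /e/, a vowel → -uju → *oleuju*.

bevolivim, oleuju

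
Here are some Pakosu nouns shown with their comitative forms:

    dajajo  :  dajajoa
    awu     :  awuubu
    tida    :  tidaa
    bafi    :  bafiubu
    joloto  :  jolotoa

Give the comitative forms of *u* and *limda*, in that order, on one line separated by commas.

The alternation tracks the last vowel of the stem — -ubu when the last vowel of the stem is a high vowel (*awu*, *bafi*); -a when the last vowel of the stem is a non-high vowel (*dajajo*, *tida*, *joloto*).
*u* — last vowel /u/ (a high vowel) → -ubu → *uubu*.
*limda*: last vowel = /a/, a non-high vowel → -a → *limdaa*.

uubu, limdaa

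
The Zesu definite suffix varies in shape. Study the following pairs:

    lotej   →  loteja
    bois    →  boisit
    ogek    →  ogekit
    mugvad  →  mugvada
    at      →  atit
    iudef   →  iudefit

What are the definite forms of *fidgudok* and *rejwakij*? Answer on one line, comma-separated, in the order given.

fidgudokit, rejwakija

The pattern is voicing of the final consonant: -it when the stem ends in a voiceless consonant (*bois*, *ogek*, *at*, *iudef*); -a when the stem ends in a voiced consonant (*lotej*, *mugvad*).
*fidgudok* — final consonant /k/ (voiceless) → -it → *fidgudokit*.
*rejwakij* — final consonant /j/ (voiced) → -a → *rejwakija*.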